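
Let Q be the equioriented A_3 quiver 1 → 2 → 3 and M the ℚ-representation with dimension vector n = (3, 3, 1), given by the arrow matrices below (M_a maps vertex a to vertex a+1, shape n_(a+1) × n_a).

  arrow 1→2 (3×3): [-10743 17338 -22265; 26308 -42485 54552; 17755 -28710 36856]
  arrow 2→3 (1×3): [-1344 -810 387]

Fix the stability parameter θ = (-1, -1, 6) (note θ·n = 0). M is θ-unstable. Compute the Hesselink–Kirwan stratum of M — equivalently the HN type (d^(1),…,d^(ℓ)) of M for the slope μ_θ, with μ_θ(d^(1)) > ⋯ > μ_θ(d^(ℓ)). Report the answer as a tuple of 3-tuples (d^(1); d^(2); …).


Interval decomposition of M: I[1,2]^2, I[1,3].
HN type (ℓ=2): μ^(1)=6; μ^(2)=-1

((0, 0, 1); (3, 3, 0))


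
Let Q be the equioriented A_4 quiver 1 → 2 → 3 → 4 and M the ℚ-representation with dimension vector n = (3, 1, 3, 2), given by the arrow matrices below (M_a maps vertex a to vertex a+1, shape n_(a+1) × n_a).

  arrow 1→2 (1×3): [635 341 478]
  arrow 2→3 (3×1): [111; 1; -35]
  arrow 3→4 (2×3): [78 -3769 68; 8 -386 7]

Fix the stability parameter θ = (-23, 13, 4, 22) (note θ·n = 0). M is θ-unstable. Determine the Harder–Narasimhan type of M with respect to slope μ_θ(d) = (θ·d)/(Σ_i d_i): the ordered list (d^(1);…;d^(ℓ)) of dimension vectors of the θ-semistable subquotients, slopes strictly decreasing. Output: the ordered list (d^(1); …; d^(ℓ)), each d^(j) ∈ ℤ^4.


Via rank(M_{q-1}∘⋯∘M_p): M ≅ I[1,1]^2, I[1,4], I[3,3], I[3,4].
μ_θ-semistable layers: μ^(1)=22; μ^(2)=17/2; μ^(3)=4; μ^(4)=-23

((0, 0, 0, 2); (0, 1, 1, 0); (0, 0, 2, 0); (3, 0, 0, 0))


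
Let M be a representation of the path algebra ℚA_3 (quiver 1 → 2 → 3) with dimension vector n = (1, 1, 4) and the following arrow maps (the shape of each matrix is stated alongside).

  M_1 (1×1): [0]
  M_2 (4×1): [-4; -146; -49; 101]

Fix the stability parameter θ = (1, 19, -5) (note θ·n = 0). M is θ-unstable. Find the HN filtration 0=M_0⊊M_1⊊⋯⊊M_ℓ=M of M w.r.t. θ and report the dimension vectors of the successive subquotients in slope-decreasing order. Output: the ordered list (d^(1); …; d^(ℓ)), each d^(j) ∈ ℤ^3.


Via rank(M_{q-1}∘⋯∘M_p): M ≅ I[1,1], I[2,3], I[3,3]^3.
μ_θ-semistable layers: μ^(1)=7; μ^(2)=1; μ^(3)=-5

((0, 1, 1); (1, 0, 0); (0, 0, 3))


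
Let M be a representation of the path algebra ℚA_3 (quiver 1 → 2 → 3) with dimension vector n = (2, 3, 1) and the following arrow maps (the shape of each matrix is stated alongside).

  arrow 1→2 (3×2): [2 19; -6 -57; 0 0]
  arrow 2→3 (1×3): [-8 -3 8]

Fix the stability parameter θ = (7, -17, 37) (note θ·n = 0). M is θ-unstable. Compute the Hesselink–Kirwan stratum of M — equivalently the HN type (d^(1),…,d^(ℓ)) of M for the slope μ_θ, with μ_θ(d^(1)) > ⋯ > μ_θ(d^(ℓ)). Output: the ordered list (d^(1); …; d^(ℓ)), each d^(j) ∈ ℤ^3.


Barcode: M ≅ I[1,1], I[1,3], I[2,2]^2. HN layers by μ_θ (4 steps, strictly decreasing):
  μ^(1)=37; μ^(2)=7; μ^(3)=-5; μ^(4)=-17

((0, 0, 1); (1, 0, 0); (1, 1, 0); (0, 2, 0))


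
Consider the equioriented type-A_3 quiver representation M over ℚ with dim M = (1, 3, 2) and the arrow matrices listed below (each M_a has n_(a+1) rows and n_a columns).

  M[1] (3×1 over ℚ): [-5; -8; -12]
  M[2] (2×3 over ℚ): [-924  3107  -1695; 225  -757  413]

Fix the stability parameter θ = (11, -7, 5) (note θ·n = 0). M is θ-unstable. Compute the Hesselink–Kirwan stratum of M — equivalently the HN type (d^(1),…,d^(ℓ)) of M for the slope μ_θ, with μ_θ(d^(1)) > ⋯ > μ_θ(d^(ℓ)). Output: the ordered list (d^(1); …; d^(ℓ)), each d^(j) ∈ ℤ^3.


Via rank(M_{q-1}∘⋯∘M_p): M ≅ I[1,3], I[2,2], I[2,3].
μ_θ-semistable layers: μ^(1)=5; μ^(2)=2; μ^(3)=-7

((0, 0, 2); (1, 1, 0); (0, 2, 0))


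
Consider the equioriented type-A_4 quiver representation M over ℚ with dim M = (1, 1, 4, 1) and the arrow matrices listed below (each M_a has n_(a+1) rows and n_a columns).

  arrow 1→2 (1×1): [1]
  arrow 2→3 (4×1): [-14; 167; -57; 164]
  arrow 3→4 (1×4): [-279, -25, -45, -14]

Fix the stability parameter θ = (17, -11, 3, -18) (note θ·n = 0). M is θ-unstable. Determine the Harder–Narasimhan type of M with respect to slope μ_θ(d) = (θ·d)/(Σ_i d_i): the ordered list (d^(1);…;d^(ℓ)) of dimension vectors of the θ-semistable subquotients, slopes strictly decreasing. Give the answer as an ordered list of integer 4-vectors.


Interval decomposition of M: I[1,3], I[3,3]^2, I[3,4].
HN type (ℓ=2): μ^(1)=3; μ^(2)=-15/2

((1, 1, 3, 0); (0, 0, 1, 1))


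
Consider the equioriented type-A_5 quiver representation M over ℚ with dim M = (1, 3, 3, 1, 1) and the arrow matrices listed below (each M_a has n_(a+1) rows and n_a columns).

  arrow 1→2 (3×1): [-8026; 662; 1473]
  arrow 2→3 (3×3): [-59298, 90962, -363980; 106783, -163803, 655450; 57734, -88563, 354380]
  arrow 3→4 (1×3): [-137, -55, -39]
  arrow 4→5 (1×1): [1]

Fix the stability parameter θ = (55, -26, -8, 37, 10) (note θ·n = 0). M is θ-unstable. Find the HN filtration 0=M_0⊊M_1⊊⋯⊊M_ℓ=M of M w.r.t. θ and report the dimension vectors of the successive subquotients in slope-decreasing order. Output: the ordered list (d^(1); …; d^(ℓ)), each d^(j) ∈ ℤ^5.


Interval decomposition of M: I[1,5], I[2,2], I[2,3], I[3,3].
HN type (ℓ=4): μ^(1)=47/2; μ^(2)=7; μ^(3)=-8; μ^(4)=-26

((0, 0, 0, 1, 1); (1, 1, 1, 0, 0); (0, 0, 2, 0, 0); (0, 2, 0, 0, 0))


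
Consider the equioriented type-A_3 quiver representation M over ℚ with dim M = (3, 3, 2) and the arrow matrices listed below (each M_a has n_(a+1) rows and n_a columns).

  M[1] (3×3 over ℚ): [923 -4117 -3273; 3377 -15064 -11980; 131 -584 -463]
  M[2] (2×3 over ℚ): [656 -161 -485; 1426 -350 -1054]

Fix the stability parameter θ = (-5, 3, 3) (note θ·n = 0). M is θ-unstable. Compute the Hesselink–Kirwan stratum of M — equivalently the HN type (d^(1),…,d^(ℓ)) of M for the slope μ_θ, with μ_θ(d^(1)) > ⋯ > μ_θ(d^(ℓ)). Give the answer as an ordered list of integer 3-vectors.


Interval decomposition of M: I[1,2], I[1,3]^2.
HN type (ℓ=2): μ^(1)=3; μ^(2)=-5

((0, 3, 2); (3, 0, 0))


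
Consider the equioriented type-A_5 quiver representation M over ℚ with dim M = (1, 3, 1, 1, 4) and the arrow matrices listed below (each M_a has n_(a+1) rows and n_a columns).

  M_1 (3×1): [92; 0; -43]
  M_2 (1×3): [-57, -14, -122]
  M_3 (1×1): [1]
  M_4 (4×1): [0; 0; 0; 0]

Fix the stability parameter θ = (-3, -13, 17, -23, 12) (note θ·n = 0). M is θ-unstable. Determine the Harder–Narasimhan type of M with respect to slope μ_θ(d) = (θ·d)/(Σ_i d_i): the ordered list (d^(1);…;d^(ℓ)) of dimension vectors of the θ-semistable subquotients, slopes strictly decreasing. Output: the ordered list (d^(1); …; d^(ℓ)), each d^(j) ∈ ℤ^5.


Interval decomposition of M: I[1,4], I[2,2]^2, I[5,5]^4.
HN type (ℓ=4): μ^(1)=12; μ^(2)=-3; μ^(3)=-8; μ^(4)=-13

((0, 0, 0, 0, 4); (0, 0, 1, 1, 0); (1, 1, 0, 0, 0); (0, 2, 0, 0, 0))


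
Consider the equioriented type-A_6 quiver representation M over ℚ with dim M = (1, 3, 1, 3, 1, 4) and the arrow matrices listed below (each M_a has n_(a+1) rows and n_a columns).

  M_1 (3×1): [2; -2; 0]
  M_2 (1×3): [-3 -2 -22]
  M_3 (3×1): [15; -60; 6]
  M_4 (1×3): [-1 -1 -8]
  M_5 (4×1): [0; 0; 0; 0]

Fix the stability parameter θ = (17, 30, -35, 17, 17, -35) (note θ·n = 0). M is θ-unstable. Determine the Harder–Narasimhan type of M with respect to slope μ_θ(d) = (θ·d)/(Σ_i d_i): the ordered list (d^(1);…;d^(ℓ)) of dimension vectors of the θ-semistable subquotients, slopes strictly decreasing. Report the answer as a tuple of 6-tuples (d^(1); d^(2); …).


Via rank(M_{q-1}∘⋯∘M_p): M ≅ I[1,5], I[2,2]^2, I[4,4]^2, I[6,6]^4.
μ_θ-semistable layers: μ^(1)=30; μ^(2)=17; μ^(3)=4; μ^(4)=-35

((0, 2, 0, 0, 0, 0); (0, 0, 0, 3, 1, 0); (1, 1, 1, 0, 0, 0); (0, 0, 0, 0, 0, 4))


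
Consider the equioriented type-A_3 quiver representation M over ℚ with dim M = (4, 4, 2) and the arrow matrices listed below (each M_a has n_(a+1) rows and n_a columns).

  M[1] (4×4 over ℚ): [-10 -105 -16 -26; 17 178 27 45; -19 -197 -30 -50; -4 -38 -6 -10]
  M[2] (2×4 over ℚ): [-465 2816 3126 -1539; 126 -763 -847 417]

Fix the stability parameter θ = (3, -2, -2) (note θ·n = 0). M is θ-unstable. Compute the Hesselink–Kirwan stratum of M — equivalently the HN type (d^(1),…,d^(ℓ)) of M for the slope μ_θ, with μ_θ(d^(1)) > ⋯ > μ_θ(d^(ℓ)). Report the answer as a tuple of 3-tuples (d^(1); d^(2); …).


Barcode: M ≅ I[1,1], I[1,2], I[1,3]^2, I[2,2]. HN layers by μ_θ (4 steps, strictly decreasing):
  μ^(1)=3; μ^(2)=1/2; μ^(3)=-1/3; μ^(4)=-2

((1, 0, 0); (1, 1, 0); (2, 2, 2); (0, 1, 0))


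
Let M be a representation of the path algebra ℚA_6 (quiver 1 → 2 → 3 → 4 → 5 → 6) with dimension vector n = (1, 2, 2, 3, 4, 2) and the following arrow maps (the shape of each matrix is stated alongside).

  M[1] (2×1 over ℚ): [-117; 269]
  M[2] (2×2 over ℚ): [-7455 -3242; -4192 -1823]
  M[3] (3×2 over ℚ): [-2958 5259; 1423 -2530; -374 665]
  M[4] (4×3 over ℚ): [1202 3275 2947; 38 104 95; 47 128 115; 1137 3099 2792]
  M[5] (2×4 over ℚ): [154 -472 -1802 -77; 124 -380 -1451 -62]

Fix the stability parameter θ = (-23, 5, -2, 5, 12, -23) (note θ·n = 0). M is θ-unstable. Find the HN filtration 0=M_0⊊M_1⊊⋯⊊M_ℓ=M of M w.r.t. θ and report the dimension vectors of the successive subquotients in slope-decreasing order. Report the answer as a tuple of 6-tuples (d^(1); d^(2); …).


Interval decomposition of M: I[1,6], I[2,6], I[4,5], I[5,5].
HN type (ℓ=4): μ^(1)=12; μ^(2)=5; μ^(3)=-3/5; μ^(4)=-23

((0, 0, 0, 0, 2, 0); (0, 0, 0, 1, 0, 0); (0, 2, 2, 2, 2, 2); (1, 0, 0, 0, 0, 0))


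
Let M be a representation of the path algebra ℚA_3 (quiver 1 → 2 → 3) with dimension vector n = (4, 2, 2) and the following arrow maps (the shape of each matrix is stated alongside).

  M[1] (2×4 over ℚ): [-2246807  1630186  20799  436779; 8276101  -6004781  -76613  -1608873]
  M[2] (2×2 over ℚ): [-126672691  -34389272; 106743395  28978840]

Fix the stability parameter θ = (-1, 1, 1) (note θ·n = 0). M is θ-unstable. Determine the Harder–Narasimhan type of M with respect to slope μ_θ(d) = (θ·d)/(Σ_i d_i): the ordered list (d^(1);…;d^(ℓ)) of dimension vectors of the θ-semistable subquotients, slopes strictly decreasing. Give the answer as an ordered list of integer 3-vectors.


Via rank(M_{q-1}∘⋯∘M_p): M ≅ I[1,1]^2, I[1,2], I[1,3], I[3,3].
μ_θ-semistable layers: μ^(1)=1; μ^(2)=-1

((0, 2, 2); (4, 0, 0))


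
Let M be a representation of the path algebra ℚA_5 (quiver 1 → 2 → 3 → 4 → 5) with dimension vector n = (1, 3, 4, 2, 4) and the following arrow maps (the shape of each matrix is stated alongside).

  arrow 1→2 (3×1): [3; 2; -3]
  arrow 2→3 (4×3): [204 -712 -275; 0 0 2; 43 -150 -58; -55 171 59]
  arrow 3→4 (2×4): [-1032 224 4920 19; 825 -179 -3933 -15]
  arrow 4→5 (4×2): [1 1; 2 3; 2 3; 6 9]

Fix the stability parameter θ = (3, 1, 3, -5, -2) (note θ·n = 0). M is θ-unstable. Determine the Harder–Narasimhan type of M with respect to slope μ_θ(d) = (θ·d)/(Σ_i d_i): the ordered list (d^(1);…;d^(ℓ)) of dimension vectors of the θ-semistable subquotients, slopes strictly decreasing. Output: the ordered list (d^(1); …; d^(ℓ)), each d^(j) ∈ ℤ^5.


Via rank(M_{q-1}∘⋯∘M_p): M ≅ I[1,3], I[2,5]^2, I[3,3], I[5,5]^2.
μ_θ-semistable layers: μ^(1)=3; μ^(2)=2; μ^(3)=-3/4; μ^(4)=-2

((0, 0, 2, 0, 0); (1, 1, 0, 0, 0); (0, 2, 2, 2, 2); (0, 0, 0, 0, 2))


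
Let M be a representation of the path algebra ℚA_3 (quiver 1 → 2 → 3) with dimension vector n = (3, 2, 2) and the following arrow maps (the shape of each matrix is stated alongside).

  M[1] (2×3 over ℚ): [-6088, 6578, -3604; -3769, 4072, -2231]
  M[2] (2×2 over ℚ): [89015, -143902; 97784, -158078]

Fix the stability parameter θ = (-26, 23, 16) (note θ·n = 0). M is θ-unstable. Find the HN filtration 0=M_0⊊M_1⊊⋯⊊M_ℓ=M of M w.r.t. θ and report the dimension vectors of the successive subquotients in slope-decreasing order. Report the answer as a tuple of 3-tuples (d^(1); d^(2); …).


Interval decomposition of M: I[1,1], I[1,3]^2.
HN type (ℓ=2): μ^(1)=39/2; μ^(2)=-26

((0, 2, 2); (3, 0, 0))


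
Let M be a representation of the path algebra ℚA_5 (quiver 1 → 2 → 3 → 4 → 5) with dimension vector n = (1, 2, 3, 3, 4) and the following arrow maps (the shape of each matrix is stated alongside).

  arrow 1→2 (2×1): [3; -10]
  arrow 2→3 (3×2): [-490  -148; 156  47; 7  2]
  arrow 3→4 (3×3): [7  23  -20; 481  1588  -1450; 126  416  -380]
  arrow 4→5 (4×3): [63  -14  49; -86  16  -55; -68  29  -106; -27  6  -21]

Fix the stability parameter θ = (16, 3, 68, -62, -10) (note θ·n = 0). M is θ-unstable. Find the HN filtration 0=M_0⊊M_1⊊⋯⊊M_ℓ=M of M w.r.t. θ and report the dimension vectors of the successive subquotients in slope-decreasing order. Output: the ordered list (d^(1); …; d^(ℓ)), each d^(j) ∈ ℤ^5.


Interval decomposition of M: I[1,5], I[2,5], I[3,3], I[4,5], I[5,5].
HN type (ℓ=5): μ^(1)=68; μ^(2)=3; μ^(3)=-1/4; μ^(4)=-10; μ^(5)=-62

((0, 0, 1, 0, 0); (1, 1, 1, 1, 1); (0, 1, 1, 1, 1); (0, 0, 0, 0, 2); (0, 0, 0, 1, 0))


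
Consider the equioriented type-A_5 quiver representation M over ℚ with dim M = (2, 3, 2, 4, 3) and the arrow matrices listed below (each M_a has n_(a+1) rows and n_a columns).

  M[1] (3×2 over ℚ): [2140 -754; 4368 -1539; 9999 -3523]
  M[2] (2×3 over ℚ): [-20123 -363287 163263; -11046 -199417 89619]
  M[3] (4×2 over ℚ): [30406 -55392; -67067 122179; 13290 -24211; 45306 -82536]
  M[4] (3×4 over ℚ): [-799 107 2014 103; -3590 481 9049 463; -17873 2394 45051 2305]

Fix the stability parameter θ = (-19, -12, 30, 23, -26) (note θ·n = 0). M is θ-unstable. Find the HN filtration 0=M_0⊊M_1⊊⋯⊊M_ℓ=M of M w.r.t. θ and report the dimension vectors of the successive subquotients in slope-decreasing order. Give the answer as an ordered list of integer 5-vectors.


Barcode: M ≅ I[1,2], I[1,5], I[2,5], I[4,4], I[4,5]. HN layers by μ_θ (5 steps, strictly decreasing):
  μ^(1)=23; μ^(2)=9; μ^(3)=-3/2; μ^(4)=-12; μ^(5)=-19

((0, 0, 0, 1, 0); (0, 0, 2, 2, 2); (0, 0, 0, 1, 1); (0, 3, 0, 0, 0); (2, 0, 0, 0, 0))


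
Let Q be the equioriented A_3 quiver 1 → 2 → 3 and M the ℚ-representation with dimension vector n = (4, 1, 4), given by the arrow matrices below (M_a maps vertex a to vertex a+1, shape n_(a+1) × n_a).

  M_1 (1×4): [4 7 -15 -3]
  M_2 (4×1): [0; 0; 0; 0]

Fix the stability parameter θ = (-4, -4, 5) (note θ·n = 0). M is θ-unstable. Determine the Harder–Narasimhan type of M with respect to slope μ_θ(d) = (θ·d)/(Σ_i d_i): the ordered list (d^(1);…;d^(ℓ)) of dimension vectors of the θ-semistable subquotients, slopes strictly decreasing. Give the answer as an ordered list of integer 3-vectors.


Barcode: M ≅ I[1,1]^3, I[1,2], I[3,3]^4. HN layers by μ_θ (2 steps, strictly decreasing):
  μ^(1)=5; μ^(2)=-4

((0, 0, 4); (4, 1, 0))


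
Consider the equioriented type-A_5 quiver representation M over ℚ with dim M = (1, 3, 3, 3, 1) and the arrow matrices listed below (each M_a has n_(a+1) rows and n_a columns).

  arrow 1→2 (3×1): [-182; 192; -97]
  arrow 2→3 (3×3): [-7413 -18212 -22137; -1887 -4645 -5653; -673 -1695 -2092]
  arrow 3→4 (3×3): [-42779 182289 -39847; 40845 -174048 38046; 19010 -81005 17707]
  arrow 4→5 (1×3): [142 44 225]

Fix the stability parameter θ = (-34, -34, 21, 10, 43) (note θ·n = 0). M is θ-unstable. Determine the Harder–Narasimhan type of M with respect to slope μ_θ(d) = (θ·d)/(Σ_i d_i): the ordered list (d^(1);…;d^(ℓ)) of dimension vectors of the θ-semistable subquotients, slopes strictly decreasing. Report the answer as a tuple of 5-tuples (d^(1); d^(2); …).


Interval decomposition of M: I[1,5], I[2,4]^2.
HN type (ℓ=3): μ^(1)=43; μ^(2)=31/2; μ^(3)=-34

((0, 0, 0, 0, 1); (0, 0, 3, 3, 0); (1, 3, 0, 0, 0))


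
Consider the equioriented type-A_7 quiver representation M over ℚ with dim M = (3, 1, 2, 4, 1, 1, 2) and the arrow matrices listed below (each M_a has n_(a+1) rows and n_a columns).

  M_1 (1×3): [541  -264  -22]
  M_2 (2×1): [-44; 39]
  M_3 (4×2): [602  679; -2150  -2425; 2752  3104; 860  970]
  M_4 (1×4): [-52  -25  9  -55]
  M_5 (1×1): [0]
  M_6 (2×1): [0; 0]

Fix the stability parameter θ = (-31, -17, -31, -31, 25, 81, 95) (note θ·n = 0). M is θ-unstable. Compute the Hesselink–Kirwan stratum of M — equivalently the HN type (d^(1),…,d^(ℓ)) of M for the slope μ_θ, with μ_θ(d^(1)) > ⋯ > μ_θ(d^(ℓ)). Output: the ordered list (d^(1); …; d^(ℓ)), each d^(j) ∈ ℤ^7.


Via rank(M_{q-1}∘⋯∘M_p): M ≅ I[1,1]^2, I[1,5], I[3,3], I[4,4]^3, I[6,6], I[7,7]^2.
μ_θ-semistable layers: μ^(1)=95; μ^(2)=81; μ^(3)=25; μ^(4)=-79/3; μ^(5)=-31

((0, 0, 0, 0, 0, 0, 2); (0, 0, 0, 0, 0, 1, 0); (0, 0, 0, 0, 1, 0, 0); (0, 1, 1, 1, 0, 0, 0); (3, 0, 1, 3, 0, 0, 0))


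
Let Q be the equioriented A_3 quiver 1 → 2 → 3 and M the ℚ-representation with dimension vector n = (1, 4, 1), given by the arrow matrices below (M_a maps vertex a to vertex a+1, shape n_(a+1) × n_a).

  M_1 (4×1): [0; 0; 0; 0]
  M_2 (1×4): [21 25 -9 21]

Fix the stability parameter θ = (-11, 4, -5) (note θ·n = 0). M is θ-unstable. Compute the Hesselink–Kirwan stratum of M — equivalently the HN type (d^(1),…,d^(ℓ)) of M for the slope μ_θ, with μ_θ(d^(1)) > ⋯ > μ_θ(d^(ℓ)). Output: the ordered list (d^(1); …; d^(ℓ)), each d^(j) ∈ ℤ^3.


Interval decomposition of M: I[1,1], I[2,2]^3, I[2,3].
HN type (ℓ=3): μ^(1)=4; μ^(2)=-1/2; μ^(3)=-11

((0, 3, 0); (0, 1, 1); (1, 0, 0))


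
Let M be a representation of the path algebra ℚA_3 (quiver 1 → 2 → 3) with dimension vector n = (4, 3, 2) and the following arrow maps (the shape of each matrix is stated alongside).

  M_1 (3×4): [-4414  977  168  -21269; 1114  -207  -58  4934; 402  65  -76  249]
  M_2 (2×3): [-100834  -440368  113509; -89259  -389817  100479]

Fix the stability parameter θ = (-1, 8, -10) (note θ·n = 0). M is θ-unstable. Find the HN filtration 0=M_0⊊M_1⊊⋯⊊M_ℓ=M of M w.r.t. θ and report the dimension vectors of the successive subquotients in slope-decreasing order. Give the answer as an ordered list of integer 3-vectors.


Barcode: M ≅ I[1,1]^2, I[1,3]^2, I[2,2]. HN layers by μ_θ (2 steps, strictly decreasing):
  μ^(1)=8; μ^(2)=-1

((0, 1, 0); (4, 2, 2))


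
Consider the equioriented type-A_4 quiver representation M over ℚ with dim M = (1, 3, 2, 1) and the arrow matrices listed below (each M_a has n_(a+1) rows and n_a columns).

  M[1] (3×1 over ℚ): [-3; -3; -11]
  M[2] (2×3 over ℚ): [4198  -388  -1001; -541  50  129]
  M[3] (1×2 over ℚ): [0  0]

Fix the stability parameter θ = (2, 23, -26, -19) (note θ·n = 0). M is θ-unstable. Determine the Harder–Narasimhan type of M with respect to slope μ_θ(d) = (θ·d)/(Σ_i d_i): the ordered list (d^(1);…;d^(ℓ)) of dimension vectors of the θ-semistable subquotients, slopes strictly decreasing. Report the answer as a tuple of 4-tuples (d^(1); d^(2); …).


Barcode: M ≅ I[1,3], I[2,2], I[2,3], I[4,4]. HN layers by μ_θ (4 steps, strictly decreasing):
  μ^(1)=23; μ^(2)=-1/3; μ^(3)=-3/2; μ^(4)=-19

((0, 1, 0, 0); (1, 1, 1, 0); (0, 1, 1, 0); (0, 0, 0, 1))


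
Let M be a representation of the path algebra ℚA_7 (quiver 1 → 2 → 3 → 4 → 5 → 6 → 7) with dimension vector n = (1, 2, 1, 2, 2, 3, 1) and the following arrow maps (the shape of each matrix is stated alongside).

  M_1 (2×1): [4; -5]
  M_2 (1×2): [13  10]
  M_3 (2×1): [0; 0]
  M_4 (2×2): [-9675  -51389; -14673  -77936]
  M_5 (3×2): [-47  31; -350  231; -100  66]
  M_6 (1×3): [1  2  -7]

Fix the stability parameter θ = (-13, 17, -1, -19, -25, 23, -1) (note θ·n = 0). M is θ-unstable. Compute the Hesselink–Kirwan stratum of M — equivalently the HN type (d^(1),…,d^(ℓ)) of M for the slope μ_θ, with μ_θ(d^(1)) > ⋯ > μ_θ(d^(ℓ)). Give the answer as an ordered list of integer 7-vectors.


Interval decomposition of M: I[1,3], I[2,2], I[4,6], I[4,7], I[6,6].
HN type (ℓ=6): μ^(1)=23; μ^(2)=17; μ^(3)=11; μ^(4)=8; μ^(5)=-13; μ^(6)=-22

((0, 0, 0, 0, 0, 2, 0); (0, 1, 0, 0, 0, 0, 0); (0, 0, 0, 0, 0, 1, 1); (0, 1, 1, 0, 0, 0, 0); (1, 0, 0, 0, 0, 0, 0); (0, 0, 0, 2, 2, 0, 0))


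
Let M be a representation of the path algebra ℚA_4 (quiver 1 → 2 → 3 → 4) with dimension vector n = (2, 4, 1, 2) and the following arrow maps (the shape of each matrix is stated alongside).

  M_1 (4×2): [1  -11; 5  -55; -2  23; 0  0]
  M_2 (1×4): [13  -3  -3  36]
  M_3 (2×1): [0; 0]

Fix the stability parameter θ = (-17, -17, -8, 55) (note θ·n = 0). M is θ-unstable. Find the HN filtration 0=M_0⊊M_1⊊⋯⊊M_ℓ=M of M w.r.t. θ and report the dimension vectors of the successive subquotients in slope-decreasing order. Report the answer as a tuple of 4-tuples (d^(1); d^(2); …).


Via rank(M_{q-1}∘⋯∘M_p): M ≅ I[1,2], I[1,3], I[2,2]^2, I[4,4]^2.
μ_θ-semistable layers: μ^(1)=55; μ^(2)=-8; μ^(3)=-17

((0, 0, 0, 2); (0, 0, 1, 0); (2, 4, 0, 0))


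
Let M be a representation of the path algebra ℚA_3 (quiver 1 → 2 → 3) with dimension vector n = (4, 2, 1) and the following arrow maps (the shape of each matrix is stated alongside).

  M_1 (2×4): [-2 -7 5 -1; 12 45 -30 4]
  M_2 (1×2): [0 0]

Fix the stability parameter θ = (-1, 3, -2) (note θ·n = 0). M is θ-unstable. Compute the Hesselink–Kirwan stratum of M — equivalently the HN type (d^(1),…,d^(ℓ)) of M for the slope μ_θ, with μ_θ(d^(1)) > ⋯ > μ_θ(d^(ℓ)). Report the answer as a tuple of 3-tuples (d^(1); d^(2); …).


Barcode: M ≅ I[1,1]^2, I[1,2]^2, I[3,3]. HN layers by μ_θ (3 steps, strictly decreasing):
  μ^(1)=3; μ^(2)=-1; μ^(3)=-2

((0, 2, 0); (4, 0, 0); (0, 0, 1))


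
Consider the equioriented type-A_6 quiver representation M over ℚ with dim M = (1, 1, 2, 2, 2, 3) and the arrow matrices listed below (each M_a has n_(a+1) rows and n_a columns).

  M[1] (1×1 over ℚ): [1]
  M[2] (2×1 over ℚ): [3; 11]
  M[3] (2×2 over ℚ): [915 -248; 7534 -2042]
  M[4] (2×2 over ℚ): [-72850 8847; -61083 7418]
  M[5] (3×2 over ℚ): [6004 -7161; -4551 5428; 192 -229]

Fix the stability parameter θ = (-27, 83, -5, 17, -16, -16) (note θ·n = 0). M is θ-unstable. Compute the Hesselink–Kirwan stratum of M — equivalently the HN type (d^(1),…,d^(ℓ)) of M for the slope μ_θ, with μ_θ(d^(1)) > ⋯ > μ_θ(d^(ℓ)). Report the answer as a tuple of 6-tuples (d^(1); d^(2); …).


Via rank(M_{q-1}∘⋯∘M_p): M ≅ I[1,6], I[3,6], I[6,6].
μ_θ-semistable layers: μ^(1)=63/5; μ^(2)=-5; μ^(3)=-16; μ^(4)=-27

((0, 1, 1, 1, 1, 1); (0, 0, 1, 1, 1, 1); (0, 0, 0, 0, 0, 1); (1, 0, 0, 0, 0, 0))


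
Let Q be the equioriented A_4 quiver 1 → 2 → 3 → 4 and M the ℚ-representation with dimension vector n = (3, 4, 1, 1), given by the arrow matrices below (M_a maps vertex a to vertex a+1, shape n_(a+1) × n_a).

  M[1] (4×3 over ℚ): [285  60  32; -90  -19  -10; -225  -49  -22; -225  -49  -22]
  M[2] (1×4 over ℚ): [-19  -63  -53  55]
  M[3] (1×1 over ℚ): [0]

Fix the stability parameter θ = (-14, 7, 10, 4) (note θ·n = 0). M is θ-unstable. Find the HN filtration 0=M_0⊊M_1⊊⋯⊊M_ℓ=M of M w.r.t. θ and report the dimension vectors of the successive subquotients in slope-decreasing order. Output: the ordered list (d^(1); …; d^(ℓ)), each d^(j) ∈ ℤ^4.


Barcode: M ≅ I[1,1], I[1,2], I[1,3], I[2,2]^2, I[4,4]. HN layers by μ_θ (4 steps, strictly decreasing):
  μ^(1)=10; μ^(2)=7; μ^(3)=4; μ^(4)=-14

((0, 0, 1, 0); (0, 4, 0, 0); (0, 0, 0, 1); (3, 0, 0, 0))


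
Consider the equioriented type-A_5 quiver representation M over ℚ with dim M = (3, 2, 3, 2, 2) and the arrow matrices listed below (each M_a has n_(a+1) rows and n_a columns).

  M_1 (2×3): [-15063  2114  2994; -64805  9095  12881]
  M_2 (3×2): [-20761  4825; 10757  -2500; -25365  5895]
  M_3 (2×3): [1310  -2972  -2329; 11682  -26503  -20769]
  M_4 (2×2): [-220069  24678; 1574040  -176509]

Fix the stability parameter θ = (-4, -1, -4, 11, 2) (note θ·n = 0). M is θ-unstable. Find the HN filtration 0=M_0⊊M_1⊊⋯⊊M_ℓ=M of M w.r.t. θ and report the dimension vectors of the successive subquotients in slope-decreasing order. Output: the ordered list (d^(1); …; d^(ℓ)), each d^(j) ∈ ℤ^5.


Via rank(M_{q-1}∘⋯∘M_p): M ≅ I[1,1], I[1,5]^2, I[3,3].
μ_θ-semistable layers: μ^(1)=13/2; μ^(2)=-5/2; μ^(3)=-4

((0, 0, 0, 2, 2); (0, 2, 2, 0, 0); (3, 0, 1, 0, 0))


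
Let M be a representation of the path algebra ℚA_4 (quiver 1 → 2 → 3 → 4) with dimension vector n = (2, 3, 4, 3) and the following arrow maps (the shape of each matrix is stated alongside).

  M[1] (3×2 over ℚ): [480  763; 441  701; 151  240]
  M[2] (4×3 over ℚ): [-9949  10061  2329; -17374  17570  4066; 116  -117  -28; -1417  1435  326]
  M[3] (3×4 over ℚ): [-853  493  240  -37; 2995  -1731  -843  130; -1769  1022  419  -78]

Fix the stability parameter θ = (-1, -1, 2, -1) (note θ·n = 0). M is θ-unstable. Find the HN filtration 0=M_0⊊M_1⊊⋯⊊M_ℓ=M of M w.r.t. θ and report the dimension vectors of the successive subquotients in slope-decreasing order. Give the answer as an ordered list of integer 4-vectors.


Via rank(M_{q-1}∘⋯∘M_p): M ≅ I[1,4]^2, I[2,4], I[3,3].
μ_θ-semistable layers: μ^(1)=2; μ^(2)=1/2; μ^(3)=-1

((0, 0, 1, 0); (0, 0, 3, 3); (2, 3, 0, 0))


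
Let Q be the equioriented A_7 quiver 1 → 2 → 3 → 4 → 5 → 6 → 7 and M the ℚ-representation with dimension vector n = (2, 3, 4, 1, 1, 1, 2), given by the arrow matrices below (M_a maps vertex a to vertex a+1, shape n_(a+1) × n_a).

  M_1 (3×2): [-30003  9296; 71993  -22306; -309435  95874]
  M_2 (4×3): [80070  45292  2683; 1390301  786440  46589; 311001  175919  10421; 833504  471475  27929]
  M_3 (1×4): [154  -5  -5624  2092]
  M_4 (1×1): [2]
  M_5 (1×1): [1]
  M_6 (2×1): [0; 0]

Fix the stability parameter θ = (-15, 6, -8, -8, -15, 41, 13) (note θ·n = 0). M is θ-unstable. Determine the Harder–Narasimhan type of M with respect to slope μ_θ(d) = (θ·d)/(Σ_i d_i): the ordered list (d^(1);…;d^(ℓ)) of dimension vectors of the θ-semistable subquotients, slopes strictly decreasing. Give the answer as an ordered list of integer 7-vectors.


Barcode: M ≅ I[1,3], I[1,6], I[2,3], I[3,3], I[7,7]^2. HN layers by μ_θ (6 steps, strictly decreasing):
  μ^(1)=41; μ^(2)=13; μ^(3)=-1; μ^(4)=-25/4; μ^(5)=-8; μ^(6)=-15

((0, 0, 0, 0, 0, 1, 0); (0, 0, 0, 0, 0, 0, 2); (0, 2, 2, 0, 0, 0, 0); (0, 1, 1, 1, 1, 0, 0); (0, 0, 1, 0, 0, 0, 0); (2, 0, 0, 0, 0, 0, 0))


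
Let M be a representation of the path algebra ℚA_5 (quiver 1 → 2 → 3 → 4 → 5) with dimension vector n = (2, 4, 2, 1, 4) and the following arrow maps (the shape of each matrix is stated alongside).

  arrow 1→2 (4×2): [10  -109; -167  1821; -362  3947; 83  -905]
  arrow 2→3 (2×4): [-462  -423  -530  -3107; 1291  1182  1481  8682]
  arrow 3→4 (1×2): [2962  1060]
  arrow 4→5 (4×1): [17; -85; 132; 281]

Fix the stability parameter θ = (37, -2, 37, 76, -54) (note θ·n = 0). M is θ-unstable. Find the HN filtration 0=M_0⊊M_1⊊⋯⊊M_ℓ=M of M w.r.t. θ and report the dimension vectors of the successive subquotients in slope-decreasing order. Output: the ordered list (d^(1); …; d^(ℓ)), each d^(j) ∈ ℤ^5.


Barcode: M ≅ I[1,2]^2, I[2,3], I[2,5], I[5,5]^3. HN layers by μ_θ (5 steps, strictly decreasing):
  μ^(1)=37; μ^(2)=59/3; μ^(3)=35/2; μ^(4)=-2; μ^(5)=-54

((0, 0, 1, 0, 0); (0, 0, 1, 1, 1); (2, 2, 0, 0, 0); (0, 2, 0, 0, 0); (0, 0, 0, 0, 3))


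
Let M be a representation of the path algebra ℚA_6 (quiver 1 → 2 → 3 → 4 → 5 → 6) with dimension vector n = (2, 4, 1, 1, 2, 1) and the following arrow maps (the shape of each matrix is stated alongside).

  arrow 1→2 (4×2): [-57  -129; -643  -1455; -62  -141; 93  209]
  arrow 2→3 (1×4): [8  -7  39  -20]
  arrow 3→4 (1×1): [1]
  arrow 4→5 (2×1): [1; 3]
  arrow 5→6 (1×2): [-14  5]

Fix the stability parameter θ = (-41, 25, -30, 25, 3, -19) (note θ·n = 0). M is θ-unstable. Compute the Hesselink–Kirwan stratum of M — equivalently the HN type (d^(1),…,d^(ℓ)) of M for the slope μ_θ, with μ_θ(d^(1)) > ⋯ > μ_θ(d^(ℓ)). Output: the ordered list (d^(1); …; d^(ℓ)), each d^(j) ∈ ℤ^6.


Via rank(M_{q-1}∘⋯∘M_p): M ≅ I[1,2], I[1,6], I[2,2]^2, I[5,5].
μ_θ-semistable layers: μ^(1)=25; μ^(2)=3; μ^(3)=-5/2; μ^(4)=-41

((0, 3, 0, 0, 0, 0); (0, 0, 0, 1, 2, 1); (0, 1, 1, 0, 0, 0); (2, 0, 0, 0, 0, 0))


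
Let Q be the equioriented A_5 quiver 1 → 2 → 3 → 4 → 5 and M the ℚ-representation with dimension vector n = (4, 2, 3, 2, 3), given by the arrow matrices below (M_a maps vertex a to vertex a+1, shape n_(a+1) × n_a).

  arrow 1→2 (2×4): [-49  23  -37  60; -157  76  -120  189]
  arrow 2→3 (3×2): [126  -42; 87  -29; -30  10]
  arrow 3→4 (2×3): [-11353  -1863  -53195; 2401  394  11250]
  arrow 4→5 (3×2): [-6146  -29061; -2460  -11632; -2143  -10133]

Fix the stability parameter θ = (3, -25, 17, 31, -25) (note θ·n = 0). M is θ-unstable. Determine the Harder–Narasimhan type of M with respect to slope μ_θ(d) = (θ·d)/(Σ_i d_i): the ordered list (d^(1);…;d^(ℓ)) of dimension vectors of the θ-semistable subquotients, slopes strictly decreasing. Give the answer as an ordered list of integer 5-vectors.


Interval decomposition of M: I[1,1]^2, I[1,2], I[1,5], I[3,3], I[3,5], I[5,5].
HN type (ℓ=5): μ^(1)=17; μ^(2)=23/3; μ^(3)=3; μ^(4)=-11; μ^(5)=-25

((0, 0, 1, 0, 0); (0, 0, 2, 2, 2); (2, 0, 0, 0, 0); (2, 2, 0, 0, 0); (0, 0, 0, 0, 1))


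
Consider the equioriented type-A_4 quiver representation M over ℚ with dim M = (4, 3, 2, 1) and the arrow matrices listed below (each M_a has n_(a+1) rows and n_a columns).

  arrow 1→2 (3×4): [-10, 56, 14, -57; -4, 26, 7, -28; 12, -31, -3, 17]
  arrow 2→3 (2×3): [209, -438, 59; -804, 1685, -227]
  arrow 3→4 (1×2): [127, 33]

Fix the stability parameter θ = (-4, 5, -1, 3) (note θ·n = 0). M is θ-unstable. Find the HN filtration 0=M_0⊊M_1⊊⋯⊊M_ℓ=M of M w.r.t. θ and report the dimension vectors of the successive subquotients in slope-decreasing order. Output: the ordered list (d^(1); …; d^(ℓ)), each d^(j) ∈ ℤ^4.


Barcode: M ≅ I[1,1], I[1,2], I[1,3], I[1,4]. HN layers by μ_θ (4 steps, strictly decreasing):
  μ^(1)=5; μ^(2)=3; μ^(3)=2; μ^(4)=-4

((0, 1, 0, 0); (0, 0, 0, 1); (0, 2, 2, 0); (4, 0, 0, 0))


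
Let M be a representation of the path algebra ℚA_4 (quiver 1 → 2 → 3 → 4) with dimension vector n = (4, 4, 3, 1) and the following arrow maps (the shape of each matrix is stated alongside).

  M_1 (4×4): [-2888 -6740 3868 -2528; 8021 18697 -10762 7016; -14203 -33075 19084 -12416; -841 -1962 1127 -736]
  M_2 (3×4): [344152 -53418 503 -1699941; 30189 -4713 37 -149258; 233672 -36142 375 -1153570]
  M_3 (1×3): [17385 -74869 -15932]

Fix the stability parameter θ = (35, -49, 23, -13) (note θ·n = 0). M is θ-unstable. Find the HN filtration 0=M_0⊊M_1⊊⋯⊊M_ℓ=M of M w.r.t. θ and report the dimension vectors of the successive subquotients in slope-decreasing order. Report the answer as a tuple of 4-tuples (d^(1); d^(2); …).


Via rank(M_{q-1}∘⋯∘M_p): M ≅ I[1,1], I[1,3]^2, I[1,4], I[2,2].
μ_θ-semistable layers: μ^(1)=35; μ^(2)=23; μ^(3)=5; μ^(4)=-7; μ^(5)=-49

((1, 0, 0, 0); (0, 0, 2, 0); (0, 0, 1, 1); (3, 3, 0, 0); (0, 1, 0, 0))


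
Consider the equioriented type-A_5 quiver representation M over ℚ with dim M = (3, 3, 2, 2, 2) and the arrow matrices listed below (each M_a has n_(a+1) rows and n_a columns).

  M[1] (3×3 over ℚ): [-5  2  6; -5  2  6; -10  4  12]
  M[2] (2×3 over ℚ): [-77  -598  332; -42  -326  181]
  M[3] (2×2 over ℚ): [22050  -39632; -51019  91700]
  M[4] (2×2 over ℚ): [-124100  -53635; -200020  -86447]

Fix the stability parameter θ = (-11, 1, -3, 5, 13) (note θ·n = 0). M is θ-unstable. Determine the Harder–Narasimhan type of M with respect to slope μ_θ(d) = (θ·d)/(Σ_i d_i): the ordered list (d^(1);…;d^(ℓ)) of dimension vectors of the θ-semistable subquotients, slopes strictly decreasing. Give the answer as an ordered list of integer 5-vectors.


Interval decomposition of M: I[1,1]^2, I[1,5], I[2,2], I[2,4], I[5,5].
HN type (ℓ=5): μ^(1)=13; μ^(2)=5; μ^(3)=1; μ^(4)=-1; μ^(5)=-11

((0, 0, 0, 0, 2); (0, 0, 0, 2, 0); (0, 1, 0, 0, 0); (0, 2, 2, 0, 0); (3, 0, 0, 0, 0))


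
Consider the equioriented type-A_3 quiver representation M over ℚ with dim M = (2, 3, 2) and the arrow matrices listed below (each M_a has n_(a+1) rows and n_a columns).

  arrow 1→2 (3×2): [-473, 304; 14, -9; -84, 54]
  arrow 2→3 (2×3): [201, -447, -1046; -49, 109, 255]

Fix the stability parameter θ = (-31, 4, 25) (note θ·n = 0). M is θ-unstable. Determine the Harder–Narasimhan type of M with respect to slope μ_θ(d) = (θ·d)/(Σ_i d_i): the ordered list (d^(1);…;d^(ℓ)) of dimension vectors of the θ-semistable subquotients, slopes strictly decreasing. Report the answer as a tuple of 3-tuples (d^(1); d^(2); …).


Interval decomposition of M: I[1,2], I[1,3], I[2,3].
HN type (ℓ=3): μ^(1)=25; μ^(2)=4; μ^(3)=-31

((0, 0, 2); (0, 3, 0); (2, 0, 0))


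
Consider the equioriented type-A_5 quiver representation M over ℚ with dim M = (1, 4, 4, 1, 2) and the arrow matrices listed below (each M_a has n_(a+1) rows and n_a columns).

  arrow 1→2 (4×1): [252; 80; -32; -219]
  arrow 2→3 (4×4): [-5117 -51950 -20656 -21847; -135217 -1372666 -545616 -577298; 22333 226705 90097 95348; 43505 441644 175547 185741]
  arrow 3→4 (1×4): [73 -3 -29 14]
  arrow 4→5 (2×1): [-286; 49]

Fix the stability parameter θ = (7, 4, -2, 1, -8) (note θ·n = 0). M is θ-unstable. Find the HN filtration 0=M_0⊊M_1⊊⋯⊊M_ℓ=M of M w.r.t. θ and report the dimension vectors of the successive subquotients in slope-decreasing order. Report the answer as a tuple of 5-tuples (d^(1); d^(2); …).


Barcode: M ≅ I[1,5], I[2,3]^3, I[5,5]. HN layers by μ_θ (3 steps, strictly decreasing):
  μ^(1)=1; μ^(2)=2/5; μ^(3)=-8

((0, 3, 3, 0, 0); (1, 1, 1, 1, 1); (0, 0, 0, 0, 1))


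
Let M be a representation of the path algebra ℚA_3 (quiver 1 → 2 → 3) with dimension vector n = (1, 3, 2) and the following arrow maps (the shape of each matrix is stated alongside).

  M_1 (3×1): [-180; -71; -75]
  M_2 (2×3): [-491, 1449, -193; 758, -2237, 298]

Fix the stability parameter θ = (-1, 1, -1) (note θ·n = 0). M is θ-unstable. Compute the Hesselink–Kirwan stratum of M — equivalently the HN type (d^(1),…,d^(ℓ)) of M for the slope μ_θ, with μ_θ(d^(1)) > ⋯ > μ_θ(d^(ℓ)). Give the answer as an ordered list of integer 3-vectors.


Barcode: M ≅ I[1,3], I[2,2], I[2,3]. HN layers by μ_θ (3 steps, strictly decreasing):
  μ^(1)=1; μ^(2)=0; μ^(3)=-1

((0, 1, 0); (0, 2, 2); (1, 0, 0))


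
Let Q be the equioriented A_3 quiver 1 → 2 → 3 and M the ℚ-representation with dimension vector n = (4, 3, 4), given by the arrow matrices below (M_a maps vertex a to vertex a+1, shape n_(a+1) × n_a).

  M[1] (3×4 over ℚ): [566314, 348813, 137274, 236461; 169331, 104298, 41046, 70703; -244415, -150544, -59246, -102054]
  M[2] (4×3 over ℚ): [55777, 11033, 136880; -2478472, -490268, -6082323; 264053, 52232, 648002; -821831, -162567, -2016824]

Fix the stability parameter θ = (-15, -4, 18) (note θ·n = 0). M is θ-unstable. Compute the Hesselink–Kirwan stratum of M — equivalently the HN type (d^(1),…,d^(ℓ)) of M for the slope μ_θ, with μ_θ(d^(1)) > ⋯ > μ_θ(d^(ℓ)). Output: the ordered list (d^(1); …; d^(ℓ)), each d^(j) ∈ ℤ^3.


Via rank(M_{q-1}∘⋯∘M_p): M ≅ I[1,1], I[1,3]^3, I[3,3].
μ_θ-semistable layers: μ^(1)=18; μ^(2)=-4; μ^(3)=-15

((0, 0, 4); (0, 3, 0); (4, 0, 0))


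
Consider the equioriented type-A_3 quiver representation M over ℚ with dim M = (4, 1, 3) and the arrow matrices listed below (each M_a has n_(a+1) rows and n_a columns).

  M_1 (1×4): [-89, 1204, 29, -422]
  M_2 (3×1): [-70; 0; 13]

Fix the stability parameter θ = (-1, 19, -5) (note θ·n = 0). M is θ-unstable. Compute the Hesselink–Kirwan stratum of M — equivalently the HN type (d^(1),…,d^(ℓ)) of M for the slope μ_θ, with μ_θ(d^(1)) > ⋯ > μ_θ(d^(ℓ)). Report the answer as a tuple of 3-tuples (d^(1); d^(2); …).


Interval decomposition of M: I[1,1]^3, I[1,3], I[3,3]^2.
HN type (ℓ=3): μ^(1)=7; μ^(2)=-1; μ^(3)=-5

((0, 1, 1); (4, 0, 0); (0, 0, 2))


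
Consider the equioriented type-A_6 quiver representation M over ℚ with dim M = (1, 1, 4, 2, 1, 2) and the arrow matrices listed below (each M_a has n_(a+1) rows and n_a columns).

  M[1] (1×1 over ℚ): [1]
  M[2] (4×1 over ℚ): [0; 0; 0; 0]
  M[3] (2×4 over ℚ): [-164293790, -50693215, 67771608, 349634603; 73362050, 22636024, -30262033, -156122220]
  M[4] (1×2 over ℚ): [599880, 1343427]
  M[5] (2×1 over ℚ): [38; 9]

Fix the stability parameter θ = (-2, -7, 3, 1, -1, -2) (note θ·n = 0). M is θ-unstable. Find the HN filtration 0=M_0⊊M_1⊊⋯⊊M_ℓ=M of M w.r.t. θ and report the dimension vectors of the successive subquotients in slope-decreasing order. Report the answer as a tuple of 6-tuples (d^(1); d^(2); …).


Interval decomposition of M: I[1,2], I[3,3]^2, I[3,4], I[3,6], I[6,6].
HN type (ℓ=5): μ^(1)=3; μ^(2)=2; μ^(3)=1/4; μ^(4)=-2; μ^(5)=-9/2

((0, 0, 2, 0, 0, 0); (0, 0, 1, 1, 0, 0); (0, 0, 1, 1, 1, 1); (0, 0, 0, 0, 0, 1); (1, 1, 0, 0, 0, 0))


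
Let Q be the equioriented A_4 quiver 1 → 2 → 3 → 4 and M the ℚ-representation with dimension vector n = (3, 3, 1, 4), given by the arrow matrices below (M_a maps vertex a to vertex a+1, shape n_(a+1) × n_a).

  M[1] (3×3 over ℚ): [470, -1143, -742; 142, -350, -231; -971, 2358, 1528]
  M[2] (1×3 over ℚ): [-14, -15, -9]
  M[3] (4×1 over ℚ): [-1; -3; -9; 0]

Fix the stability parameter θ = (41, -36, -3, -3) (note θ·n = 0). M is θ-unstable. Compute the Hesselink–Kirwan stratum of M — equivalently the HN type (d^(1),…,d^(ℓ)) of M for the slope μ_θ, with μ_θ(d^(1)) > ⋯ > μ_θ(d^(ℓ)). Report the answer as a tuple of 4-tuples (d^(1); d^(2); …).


Barcode: M ≅ I[1,2]^2, I[1,4], I[4,4]^3. HN layers by μ_θ (3 steps, strictly decreasing):
  μ^(1)=5/2; μ^(2)=-1/4; μ^(3)=-3

((2, 2, 0, 0); (1, 1, 1, 1); (0, 0, 0, 3))


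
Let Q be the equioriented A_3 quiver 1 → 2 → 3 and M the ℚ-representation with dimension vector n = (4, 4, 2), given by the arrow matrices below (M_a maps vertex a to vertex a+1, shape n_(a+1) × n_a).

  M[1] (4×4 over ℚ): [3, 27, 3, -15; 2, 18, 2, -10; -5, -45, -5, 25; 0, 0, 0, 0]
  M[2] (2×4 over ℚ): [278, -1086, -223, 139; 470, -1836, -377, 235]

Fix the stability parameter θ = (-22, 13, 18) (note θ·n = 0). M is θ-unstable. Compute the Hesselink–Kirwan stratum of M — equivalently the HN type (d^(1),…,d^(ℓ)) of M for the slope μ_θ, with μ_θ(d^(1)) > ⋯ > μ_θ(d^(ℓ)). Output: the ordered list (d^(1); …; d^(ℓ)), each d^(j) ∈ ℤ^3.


Barcode: M ≅ I[1,1]^3, I[1,3], I[2,2]^2, I[2,3]. HN layers by μ_θ (3 steps, strictly decreasing):
  μ^(1)=18; μ^(2)=13; μ^(3)=-22

((0, 0, 2); (0, 4, 0); (4, 0, 0))


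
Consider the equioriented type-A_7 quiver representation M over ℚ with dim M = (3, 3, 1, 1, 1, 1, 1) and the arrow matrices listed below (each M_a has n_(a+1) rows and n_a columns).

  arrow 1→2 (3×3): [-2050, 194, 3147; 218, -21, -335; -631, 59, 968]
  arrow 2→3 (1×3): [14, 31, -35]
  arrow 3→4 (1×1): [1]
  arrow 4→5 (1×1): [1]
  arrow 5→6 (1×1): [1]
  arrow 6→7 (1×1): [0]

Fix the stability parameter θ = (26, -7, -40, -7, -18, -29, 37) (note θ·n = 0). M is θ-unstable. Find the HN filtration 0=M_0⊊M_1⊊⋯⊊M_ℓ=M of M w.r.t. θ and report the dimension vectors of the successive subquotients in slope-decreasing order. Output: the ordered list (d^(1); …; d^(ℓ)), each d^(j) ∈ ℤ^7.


Via rank(M_{q-1}∘⋯∘M_p): M ≅ I[1,2]^2, I[1,6], I[7,7].
μ_θ-semistable layers: μ^(1)=37; μ^(2)=19/2; μ^(3)=-25/2

((0, 0, 0, 0, 0, 0, 1); (2, 2, 0, 0, 0, 0, 0); (1, 1, 1, 1, 1, 1, 0))
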